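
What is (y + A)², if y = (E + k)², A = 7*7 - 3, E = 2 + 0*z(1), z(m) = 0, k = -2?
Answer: 2116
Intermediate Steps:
E = 2 (E = 2 + 0*0 = 2 + 0 = 2)
A = 46 (A = 49 - 3 = 46)
y = 0 (y = (2 - 2)² = 0² = 0)
(y + A)² = (0 + 46)² = 46² = 2116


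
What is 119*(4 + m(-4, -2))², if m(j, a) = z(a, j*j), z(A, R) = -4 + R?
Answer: 30464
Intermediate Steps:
m(j, a) = -4 + j² (m(j, a) = -4 + j*j = -4 + j²)
119*(4 + m(-4, -2))² = 119*(4 + (-4 + (-4)²))² = 119*(4 + (-4 + 16))² = 119*(4 + 12)² = 119*16² = 119*256 = 30464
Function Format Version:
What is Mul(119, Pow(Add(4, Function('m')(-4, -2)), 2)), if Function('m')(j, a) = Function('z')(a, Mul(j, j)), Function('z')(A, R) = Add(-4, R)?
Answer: 30464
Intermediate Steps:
Function('m')(j, a) = Add(-4, Pow(j, 2)) (Function('m')(j, a) = Add(-4, Mul(j, j)) = Add(-4, Pow(j, 2)))
Mul(119, Pow(Add(4, Function('m')(-4, -2)), 2)) = Mul(119, Pow(Add(4, Add(-4, Pow(-4, 2))), 2)) = Mul(119, Pow(Add(4, Add(-4, 16)), 2)) = Mul(119, Pow(Add(4, 12), 2)) = Mul(119, Pow(16, 2)) = Mul(119, 256) = 30464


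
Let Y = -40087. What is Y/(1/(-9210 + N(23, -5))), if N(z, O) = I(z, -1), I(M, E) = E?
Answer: 369241357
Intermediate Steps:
N(z, O) = -1
Y/(1/(-9210 + N(23, -5))) = -40087/(1/(-9210 - 1)) = -40087/(1/(-9211)) = -40087/(-1/9211) = -40087*(-9211) = 369241357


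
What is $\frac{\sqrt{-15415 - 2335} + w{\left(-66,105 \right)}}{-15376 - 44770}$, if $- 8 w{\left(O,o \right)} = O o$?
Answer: $- \frac{3465}{240584} - \frac{5 i \sqrt{710}}{60146} \approx -0.014402 - 0.0022151 i$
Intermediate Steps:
$w{\left(O,o \right)} = - \frac{O o}{8}$
$\frac{\sqrt{-15415 - 2335} + w{\left(-66,105 \right)}}{-15376 - 44770} = \frac{\sqrt{-15415 - 2335} - \left(- \frac{33}{4}\right) 105}{-15376 - 44770} = \frac{\sqrt{-17750} + \frac{3465}{4}}{-60146} = \left(5 i \sqrt{710} + \frac{3465}{4}\right) \left(- \frac{1}{60146}\right) = \left(\frac{3465}{4} + 5 i \sqrt{710}\right) \left(- \frac{1}{60146}\right) = - \frac{3465}{240584} - \frac{5 i \sqrt{710}}{60146}$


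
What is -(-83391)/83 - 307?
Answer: 57910/83 ≈ 697.71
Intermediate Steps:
-(-83391)/83 - 307 = -231*(-361/83) - 307 = 83391/83 - 307 = 57910/83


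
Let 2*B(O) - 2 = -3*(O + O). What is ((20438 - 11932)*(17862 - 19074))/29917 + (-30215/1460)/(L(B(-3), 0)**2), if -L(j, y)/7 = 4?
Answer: -2360261808847/6848838976 ≈ -344.62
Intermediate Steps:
B(O) = 1 - 3*O (B(O) = 1 + (-3*(O + O))/2 = 1 + (-6*O)/2 = 1 - 3*O)
L(j, y) = -28 (L(j, y) = -7*4 = -28)
((20438 - 11932)*(17862 - 19074))/29917 + (-30215/1460)/(L(B(-3), 0)**2) = ((20438 - 11932)*(17862 - 19074))/29917 + (-30215/1460)/((-28)**2) = (8506*(-1212))*(1/29917) - 30215*1/1460/784 = -10309272*1/29917 - 6043/292*1/784 = -10309272/29917 - 6043/228928 = -2360261808847/6848838976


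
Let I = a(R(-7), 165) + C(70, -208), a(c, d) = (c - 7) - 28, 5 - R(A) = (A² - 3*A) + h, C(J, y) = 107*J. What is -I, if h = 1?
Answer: -7389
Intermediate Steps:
R(A) = 4 - A² + 3*A (R(A) = 5 - ((A² - 3*A) + 1) = 5 - (1 + A² - 3*A) = 5 + (-1 - A² + 3*A) = 4 - A² + 3*A)
a(c, d) = -35 + c (a(c, d) = (-7 + c) - 28 = -35 + c)
I = 7389 (I = (-35 + (4 - 1*(-7)² + 3*(-7))) + 107*70 = (-35 + (4 - 1*49 - 21)) + 7490 = (-35 + (4 - 49 - 21)) + 7490 = (-35 - 66) + 7490 = -101 + 7490 = 7389)
-I = -1*7389 = -7389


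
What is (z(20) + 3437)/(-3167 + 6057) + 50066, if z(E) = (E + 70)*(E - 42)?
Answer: 144692197/2890 ≈ 50067.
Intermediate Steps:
z(E) = (-42 + E)*(70 + E) (z(E) = (70 + E)*(-42 + E) = (-42 + E)*(70 + E))
(z(20) + 3437)/(-3167 + 6057) + 50066 = ((-2940 + 20² + 28*20) + 3437)/(-3167 + 6057) + 50066 = ((-2940 + 400 + 560) + 3437)/2890 + 50066 = (-1980 + 3437)*(1/2890) + 50066 = 1457*(1/2890) + 50066 = 1457/2890 + 50066 = 144692197/2890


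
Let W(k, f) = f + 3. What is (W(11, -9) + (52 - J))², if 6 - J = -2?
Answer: 1444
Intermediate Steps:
J = 8 (J = 6 - 1*(-2) = 6 + 2 = 8)
W(k, f) = 3 + f
(W(11, -9) + (52 - J))² = ((3 - 9) + (52 - 1*8))² = (-6 + (52 - 8))² = (-6 + 44)² = 38² = 1444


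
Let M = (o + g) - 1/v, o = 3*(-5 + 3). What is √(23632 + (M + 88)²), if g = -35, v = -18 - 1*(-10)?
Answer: √1654577/8 ≈ 160.79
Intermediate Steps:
v = -8 (v = -18 + 10 = -8)
o = -6 (o = 3*(-2) = -6)
M = -327/8 (M = (-6 - 35) - 1/(-8) = -41 - 1*(-⅛) = -41 + ⅛ = -327/8 ≈ -40.875)
√(23632 + (M + 88)²) = √(23632 + (-327/8 + 88)²) = √(23632 + (377/8)²) = √(23632 + 142129/64) = √(1654577/64) = √1654577/8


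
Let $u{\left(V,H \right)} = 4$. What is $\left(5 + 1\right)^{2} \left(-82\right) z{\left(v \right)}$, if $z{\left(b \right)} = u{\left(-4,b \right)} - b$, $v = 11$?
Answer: $20664$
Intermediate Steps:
$z{\left(b \right)} = 4 - b$
$\left(5 + 1\right)^{2} \left(-82\right) z{\left(v \right)} = \left(5 + 1\right)^{2} \left(-82\right) \left(4 - 11\right) = 6^{2} \left(-82\right) \left(4 - 11\right) = 36 \left(-82\right) \left(-7\right) = \left(-2952\right) \left(-7\right) = 20664$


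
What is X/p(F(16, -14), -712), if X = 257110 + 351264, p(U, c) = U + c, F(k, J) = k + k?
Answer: -304187/340 ≈ -894.67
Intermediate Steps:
F(k, J) = 2*k
X = 608374
X/p(F(16, -14), -712) = 608374/(2*16 - 712) = 608374/(32 - 712) = 608374/(-680) = 608374*(-1/680) = -304187/340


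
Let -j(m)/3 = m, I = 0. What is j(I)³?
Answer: 0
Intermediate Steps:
j(m) = -3*m
j(I)³ = (-3*0)³ = 0³ = 0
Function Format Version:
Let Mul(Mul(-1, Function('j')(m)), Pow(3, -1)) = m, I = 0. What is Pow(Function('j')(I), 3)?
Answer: 0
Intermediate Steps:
Function('j')(m) = Mul(-3, m)
Pow(Function('j')(I), 3) = Pow(Mul(-3, 0), 3) = Pow(0, 3) = 0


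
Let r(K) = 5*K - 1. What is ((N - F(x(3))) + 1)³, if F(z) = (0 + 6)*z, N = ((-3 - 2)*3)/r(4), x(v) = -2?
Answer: 12487168/6859 ≈ 1820.6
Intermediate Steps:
r(K) = -1 + 5*K
N = -15/19 (N = ((-3 - 2)*3)/(-1 + 5*4) = (-5*3)/(-1 + 20) = -15/19 ≈ -0.78947)
F(z) = 6*z
((N - F(x(3))) + 1)³ = ((-15/19 - 6*(-2)) + 1)³ = ((-15/19 - 1*(-12)) + 1)³ = ((-15/19 + 12) + 1)³ = (213/19 + 1)³ = (232/19)³ = 12487168/6859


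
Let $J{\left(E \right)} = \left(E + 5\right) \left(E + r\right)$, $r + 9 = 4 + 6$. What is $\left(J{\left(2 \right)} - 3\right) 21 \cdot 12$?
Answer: $4536$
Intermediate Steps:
$r = 1$ ($r = -9 + \left(4 + 6\right) = -9 + 10 = 1$)
$J{\left(E \right)} = \left(1 + E\right) \left(5 + E\right)$ ($J{\left(E \right)} = \left(E + 5\right) \left(E + 1\right) = \left(5 + E\right) \left(1 + E\right) = \left(1 + E\right) \left(5 + E\right)$)
$\left(J{\left(2 \right)} - 3\right) 21 \cdot 12 = \left(\left(5 + 2^{2} + 6 \cdot 2\right) - 3\right) 21 \cdot 12 = \left(\left(5 + 4 + 12\right) - 3\right) 21 \cdot 12 = \left(21 - 3\right) 21 \cdot 12 = 18 \cdot 21 \cdot 12 = 378 \cdot 12 = 4536$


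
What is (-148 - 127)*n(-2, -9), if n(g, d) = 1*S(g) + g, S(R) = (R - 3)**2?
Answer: -6325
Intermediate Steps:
S(R) = (-3 + R)**2
n(g, d) = g + (-3 + g)**2 (n(g, d) = 1*(-3 + g)**2 + g = (-3 + g)**2 + g = g + (-3 + g)**2)
(-148 - 127)*n(-2, -9) = (-148 - 127)*(-2 + (-3 - 2)**2) = -275*(-2 + (-5)**2) = -275*(-2 + 25) = -275*23 = -6325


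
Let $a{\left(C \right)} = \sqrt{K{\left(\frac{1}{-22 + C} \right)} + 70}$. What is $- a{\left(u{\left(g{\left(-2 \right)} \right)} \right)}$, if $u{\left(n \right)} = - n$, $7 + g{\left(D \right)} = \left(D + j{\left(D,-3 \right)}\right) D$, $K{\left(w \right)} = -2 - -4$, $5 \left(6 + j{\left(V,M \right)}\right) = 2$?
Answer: $- 6 \sqrt{2} \approx -8.4853$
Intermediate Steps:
$j{\left(V,M \right)} = - \frac{28}{5}$ ($j{\left(V,M \right)} = -6 + \frac{1}{5} \cdot 2 = -6 + \frac{2}{5} = - \frac{28}{5}$)
$K{\left(w \right)} = 2$ ($K{\left(w \right)} = -2 + 4 = 2$)
$g{\left(D \right)} = -7 + D \left(- \frac{28}{5} + D\right)$ ($g{\left(D \right)} = -7 + \left(D - \frac{28}{5}\right) D = -7 + \left(- \frac{28}{5} + D\right) D = -7 + D \left(- \frac{28}{5} + D\right)$)
$a{\left(C \right)} = 6 \sqrt{2}$ ($a{\left(C \right)} = \sqrt{2 + 70} = \sqrt{72} = 6 \sqrt{2}$)
$- a{\left(u{\left(g{\left(-2 \right)} \right)} \right)} = - 6 \sqrt{2}$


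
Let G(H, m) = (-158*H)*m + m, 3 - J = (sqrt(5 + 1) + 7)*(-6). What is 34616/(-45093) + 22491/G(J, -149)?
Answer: -225641694356821/303327213554049 - 21321468*sqrt(6)/6726702893 ≈ -0.75165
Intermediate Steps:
J = 45 + 6*sqrt(6) (J = 3 - (sqrt(5 + 1) + 7)*(-6) = 3 - (sqrt(6) + 7)*(-6) = 3 - (7 + sqrt(6))*(-6) = 3 - (-42 - 6*sqrt(6)) = 3 + (42 + 6*sqrt(6)) = 45 + 6*sqrt(6) ≈ 59.697)
G(H, m) = m - 158*H*m (G(H, m) = -158*H*m + m = m - 158*H*m)
34616/(-45093) + 22491/G(J, -149) = 34616/(-45093) + 22491/((-149*(1 - 158*(45 + 6*sqrt(6))))) = 34616*(-1/45093) + 22491/((-149*(1 + (-7110 - 948*sqrt(6))))) = -34616/45093 + 22491/((-149*(-7109 - 948*sqrt(6)))) = -34616/45093 + 22491/(1059241 + 141252*sqrt(6))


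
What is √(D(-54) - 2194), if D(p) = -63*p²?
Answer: I*√185902 ≈ 431.16*I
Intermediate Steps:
√(D(-54) - 2194) = √(-63*(-54)² - 2194) = √(-63*2916 - 2194) = √(-183708 - 2194) = √(-185902) = I*√185902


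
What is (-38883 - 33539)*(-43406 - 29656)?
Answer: 5291296164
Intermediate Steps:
(-38883 - 33539)*(-43406 - 29656) = -72422*(-73062) = 5291296164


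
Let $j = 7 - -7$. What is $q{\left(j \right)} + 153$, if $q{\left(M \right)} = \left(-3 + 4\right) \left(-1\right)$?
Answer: $152$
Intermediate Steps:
$j = 14$ ($j = 7 + 7 = 14$)
$q{\left(M \right)} = -1$ ($q{\left(M \right)} = 1 \left(-1\right) = -1$)
$q{\left(j \right)} + 153 = -1 + 153 = 152$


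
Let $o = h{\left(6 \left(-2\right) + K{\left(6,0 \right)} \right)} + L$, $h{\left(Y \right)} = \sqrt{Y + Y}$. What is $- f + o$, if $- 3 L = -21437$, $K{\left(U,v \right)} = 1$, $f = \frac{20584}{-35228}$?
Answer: $\frac{188811097}{26421} + i \sqrt{22} \approx 7146.3 + 4.6904 i$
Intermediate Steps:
$f = - \frac{5146}{8807}$ ($f = 20584 \left(- \frac{1}{35228}\right) = - \frac{5146}{8807} \approx -0.58431$)
$L = \frac{21437}{3}$ ($L = \left(- \frac{1}{3}\right) \left(-21437\right) = \frac{21437}{3} \approx 7145.7$)
$h{\left(Y \right)} = \sqrt{2} \sqrt{Y}$ ($h{\left(Y \right)} = \sqrt{2 Y} = \sqrt{2} \sqrt{Y}$)
$o = \frac{21437}{3} + i \sqrt{22}$ ($o = \sqrt{2} \sqrt{6 \left(-2\right) + 1} + \frac{21437}{3} = \sqrt{2} \sqrt{-12 + 1} + \frac{21437}{3} = \sqrt{2} \sqrt{-11} + \frac{21437}{3} = \sqrt{2} i \sqrt{11} + \frac{21437}{3} = i \sqrt{22} + \frac{21437}{3} = \frac{21437}{3} + i \sqrt{22} \approx 7145.7 + 4.6904 i$)
$- f + o = \left(-1\right) \left(- \frac{5146}{8807}\right) + \left(\frac{21437}{3} + i \sqrt{22}\right) = \frac{5146}{8807} + \left(\frac{21437}{3} + i \sqrt{22}\right) = \frac{188811097}{26421} + i \sqrt{22}$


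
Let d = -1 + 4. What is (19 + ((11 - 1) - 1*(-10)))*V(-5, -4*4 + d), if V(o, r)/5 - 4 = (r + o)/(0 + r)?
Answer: 1050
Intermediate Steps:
d = 3
V(o, r) = 20 + 5*(o + r)/r (V(o, r) = 20 + 5*((r + o)/(0 + r)) = 20 + 5*((o + r)/r) = 20 + 5*(o + r)/r)
(19 + ((11 - 1) - 1*(-10)))*V(-5, -4*4 + d) = (19 + ((11 - 1) - 1*(-10)))*(25 + 5*(-5)/(-4*4 + 3)) = (19 + (10 + 10))*(25 + 5*(-5)/(-16 + 3)) = (19 + 20)*(25 + 5*(-5)/(-13)) = 39*(25 + 5*(-5)*(-1/13)) = 39*(25 + 25/13) = 39*(350/13) = 1050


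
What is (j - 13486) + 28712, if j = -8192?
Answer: 7034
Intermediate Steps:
(j - 13486) + 28712 = (-8192 - 13486) + 28712 = -21678 + 28712 = 7034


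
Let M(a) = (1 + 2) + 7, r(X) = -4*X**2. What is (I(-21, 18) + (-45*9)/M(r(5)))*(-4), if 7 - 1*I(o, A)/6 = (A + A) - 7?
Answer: 690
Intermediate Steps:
I(o, A) = 84 - 12*A (I(o, A) = 42 - 6*((A + A) - 7) = 42 - 6*(2*A - 7) = 42 - 6*(-7 + 2*A) = 42 + (42 - 12*A) = 84 - 12*A)
M(a) = 10 (M(a) = 3 + 7 = 10)
(I(-21, 18) + (-45*9)/M(r(5)))*(-4) = ((84 - 12*18) - 45*9/10)*(-4) = ((84 - 216) - 405*1/10)*(-4) = (-132 - 81/2)*(-4) = -345/2*(-4) = 690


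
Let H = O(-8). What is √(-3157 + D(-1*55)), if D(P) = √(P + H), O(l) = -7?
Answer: √(-3157 + I*√62) ≈ 0.07007 + 56.187*I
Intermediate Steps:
H = -7
D(P) = √(-7 + P) (D(P) = √(P - 7) = √(-7 + P))
√(-3157 + D(-1*55)) = √(-3157 + √(-7 - 1*55)) = √(-3157 + √(-7 - 55)) = √(-3157 + √(-62)) = √(-3157 + I*√62)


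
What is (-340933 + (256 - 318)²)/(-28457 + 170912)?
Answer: -112363/47485 ≈ -2.3663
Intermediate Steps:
(-340933 + (256 - 318)²)/(-28457 + 170912) = (-340933 + (-62)²)/142455 = (-340933 + 3844)*(1/142455) = -337089*1/142455 = -112363/47485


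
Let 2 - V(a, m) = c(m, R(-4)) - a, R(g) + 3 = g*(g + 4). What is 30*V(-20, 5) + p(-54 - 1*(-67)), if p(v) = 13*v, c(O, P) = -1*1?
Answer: -341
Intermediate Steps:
R(g) = -3 + g*(4 + g) (R(g) = -3 + g*(g + 4) = -3 + g*(4 + g))
c(O, P) = -1
V(a, m) = 3 + a (V(a, m) = 2 - (-1 - a) = 2 + (1 + a) = 3 + a)
30*V(-20, 5) + p(-54 - 1*(-67)) = 30*(3 - 20) + 13*(-54 - 1*(-67)) = 30*(-17) + 13*(-54 + 67) = -510 + 13*13 = -510 + 169 = -341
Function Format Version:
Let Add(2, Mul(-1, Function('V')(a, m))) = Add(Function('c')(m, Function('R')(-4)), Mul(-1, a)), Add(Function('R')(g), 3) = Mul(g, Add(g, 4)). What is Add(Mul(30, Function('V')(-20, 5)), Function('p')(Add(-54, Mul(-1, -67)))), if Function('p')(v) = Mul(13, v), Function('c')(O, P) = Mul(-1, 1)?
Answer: -341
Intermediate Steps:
Function('R')(g) = Add(-3, Mul(g, Add(4, g))) (Function('R')(g) = Add(-3, Mul(g, Add(g, 4))) = Add(-3, Mul(g, Add(4, g))))
Function('c')(O, P) = -1
Function('V')(a, m) = Add(3, a) (Function('V')(a, m) = Add(2, Mul(-1, Add(-1, Mul(-1, a)))) = Add(2, Add(1, a)) = Add(3, a))
Add(Mul(30, Function('V')(-20, 5)), Function('p')(Add(-54, Mul(-1, -67)))) = Add(Mul(30, Add(3, -20)), Mul(13, Add(-54, Mul(-1, -67)))) = Add(Mul(30, -17), Mul(13, Add(-54, 67))) = Add(-510, Mul(13, 13)) = Add(-510, 169) = -341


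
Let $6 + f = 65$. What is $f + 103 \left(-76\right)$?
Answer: $-7769$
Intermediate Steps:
$f = 59$ ($f = -6 + 65 = 59$)
$f + 103 \left(-76\right) = 59 + 103 \left(-76\right) = 59 - 7828 = -7769$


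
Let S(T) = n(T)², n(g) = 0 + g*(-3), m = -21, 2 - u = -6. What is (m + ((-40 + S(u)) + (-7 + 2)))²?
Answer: 260100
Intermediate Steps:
u = 8 (u = 2 - 1*(-6) = 2 + 6 = 8)
n(g) = -3*g (n(g) = 0 - 3*g = -3*g)
S(T) = 9*T² (S(T) = (-3*T)² = 9*T²)
(m + ((-40 + S(u)) + (-7 + 2)))² = (-21 + ((-40 + 9*8²) + (-7 + 2)))² = (-21 + ((-40 + 9*64) - 5))² = (-21 + ((-40 + 576) - 5))² = (-21 + (536 - 5))² = (-21 + 531)² = 510² = 260100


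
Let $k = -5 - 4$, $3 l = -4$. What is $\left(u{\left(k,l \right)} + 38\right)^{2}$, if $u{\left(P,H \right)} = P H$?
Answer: $2500$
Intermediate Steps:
$l = - \frac{4}{3}$ ($l = \frac{1}{3} \left(-4\right) = - \frac{4}{3} \approx -1.3333$)
$k = -9$
$u{\left(P,H \right)} = H P$
$\left(u{\left(k,l \right)} + 38\right)^{2} = \left(\left(- \frac{4}{3}\right) \left(-9\right) + 38\right)^{2} = \left(12 + 38\right)^{2} = 50^{2} = 2500$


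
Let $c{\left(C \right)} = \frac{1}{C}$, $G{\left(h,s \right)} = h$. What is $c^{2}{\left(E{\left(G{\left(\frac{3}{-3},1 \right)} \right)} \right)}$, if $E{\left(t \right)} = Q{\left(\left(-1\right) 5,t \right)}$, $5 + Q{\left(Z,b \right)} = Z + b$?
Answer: $\frac{1}{121} \approx 0.0082645$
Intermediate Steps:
$Q{\left(Z,b \right)} = -5 + Z + b$ ($Q{\left(Z,b \right)} = -5 + \left(Z + b\right) = -5 + Z + b$)
$E{\left(t \right)} = -10 + t$ ($E{\left(t \right)} = -5 - 5 + t = -10 + t$)
$c^{2}{\left(E{\left(G{\left(\frac{3}{-3},1 \right)} \right)} \right)} = \left(\frac{1}{-10 + \frac{3}{-3}}\right)^{2} = \left(\frac{1}{-10 + 3 \left(- \frac{1}{3}\right)}\right)^{2} = \left(\frac{1}{-10 - 1}\right)^{2} = \left(\frac{1}{-11}\right)^{2} = \left(- \frac{1}{11}\right)^{2} = \frac{1}{121}$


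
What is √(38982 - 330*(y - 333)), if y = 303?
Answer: √48882 ≈ 221.09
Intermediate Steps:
√(38982 - 330*(y - 333)) = √(38982 - 330*(303 - 333)) = √(38982 - 330*(-30)) = √(38982 + 9900) = √48882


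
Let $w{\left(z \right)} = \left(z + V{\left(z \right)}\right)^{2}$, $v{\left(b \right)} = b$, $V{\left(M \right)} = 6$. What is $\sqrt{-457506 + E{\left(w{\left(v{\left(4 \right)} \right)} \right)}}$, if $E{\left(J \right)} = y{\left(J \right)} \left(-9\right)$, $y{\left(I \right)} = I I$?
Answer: $3 i \sqrt{60834} \approx 739.94 i$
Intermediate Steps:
$y{\left(I \right)} = I^{2}$
$w{\left(z \right)} = \left(6 + z\right)^{2}$ ($w{\left(z \right)} = \left(z + 6\right)^{2} = \left(6 + z\right)^{2}$)
$E{\left(J \right)} = - 9 J^{2}$ ($E{\left(J \right)} = J^{2} \left(-9\right) = - 9 J^{2}$)
$\sqrt{-457506 + E{\left(w{\left(v{\left(4 \right)} \right)} \right)}} = \sqrt{-457506 - 9 \left(\left(6 + 4\right)^{2}\right)^{2}} = \sqrt{-457506 - 9 \left(10^{2}\right)^{2}} = \sqrt{-457506 - 9 \cdot 100^{2}} = \sqrt{-457506 - 90000} = \sqrt{-547506} = 3 i \sqrt{60834}$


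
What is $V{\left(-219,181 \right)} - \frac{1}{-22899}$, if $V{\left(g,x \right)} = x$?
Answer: $\frac{4144720}{22899} \approx 181.0$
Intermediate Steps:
$V{\left(-219,181 \right)} - \frac{1}{-22899} = 181 - \frac{1}{-22899} = 181 - - \frac{1}{22899} = 181 + \frac{1}{22899} = \frac{4144720}{22899}$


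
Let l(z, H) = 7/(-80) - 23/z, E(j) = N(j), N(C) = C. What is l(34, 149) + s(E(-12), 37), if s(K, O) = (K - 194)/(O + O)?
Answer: -178523/50320 ≈ -3.5478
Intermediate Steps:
E(j) = j
s(K, O) = (-194 + K)/(2*O) (s(K, O) = (-194 + K)/((2*O)) = (-194 + K)*(1/(2*O)) = (-194 + K)/(2*O))
l(z, H) = -7/80 - 23/z (l(z, H) = 7*(-1/80) - 23/z = -7/80 - 23/z)
l(34, 149) + s(E(-12), 37) = (-7/80 - 23/34) + (1/2)*(-194 - 12)/37 = (-7/80 - 23*1/34) + (1/2)*(1/37)*(-206) = (-7/80 - 23/34) - 103/37 = -1039/1360 - 103/37 = -178523/50320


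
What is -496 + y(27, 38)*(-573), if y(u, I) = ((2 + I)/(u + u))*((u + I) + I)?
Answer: -397924/9 ≈ -44214.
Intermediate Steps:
y(u, I) = (2 + I)*(u + 2*I)/(2*u) (y(u, I) = ((2 + I)/((2*u)))*((I + u) + I) = ((2 + I)*(1/(2*u)))*(u + 2*I) = ((2 + I)/(2*u))*(u + 2*I) = (2 + I)*(u + 2*I)/(2*u))
-496 + y(27, 38)*(-573) = -496 + ((38² + 2*38 + (½)*27*(2 + 38))/27)*(-573) = -496 + ((1444 + 76 + (½)*27*40)/27)*(-573) = -496 + ((1444 + 76 + 540)/27)*(-573) = -496 + ((1/27)*2060)*(-573) = -496 + (2060/27)*(-573) = -496 - 393460/9 = -397924/9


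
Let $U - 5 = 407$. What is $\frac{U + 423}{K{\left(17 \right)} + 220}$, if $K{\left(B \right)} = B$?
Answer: $\frac{835}{237} \approx 3.5232$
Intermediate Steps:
$U = 412$ ($U = 5 + 407 = 412$)
$\frac{U + 423}{K{\left(17 \right)} + 220} = \frac{412 + 423}{17 + 220} = \frac{835}{237}$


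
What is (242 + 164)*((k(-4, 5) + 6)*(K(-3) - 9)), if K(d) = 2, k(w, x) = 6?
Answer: -34104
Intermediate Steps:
(242 + 164)*((k(-4, 5) + 6)*(K(-3) - 9)) = (242 + 164)*((6 + 6)*(2 - 9)) = 406*(12*(-7)) = 406*(-84) = -34104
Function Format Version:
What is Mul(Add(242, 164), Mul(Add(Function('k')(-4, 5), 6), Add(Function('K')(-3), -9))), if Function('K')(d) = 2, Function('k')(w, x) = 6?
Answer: -34104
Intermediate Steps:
Mul(Add(242, 164), Mul(Add(Function('k')(-4, 5), 6), Add(Function('K')(-3), -9))) = Mul(Add(242, 164), Mul(Add(6, 6), Add(2, -9))) = Mul(406, Mul(12, -7)) = Mul(406, -84) = -34104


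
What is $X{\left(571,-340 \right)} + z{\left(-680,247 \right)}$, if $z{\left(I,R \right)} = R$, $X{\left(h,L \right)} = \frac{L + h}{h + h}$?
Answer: $\frac{282305}{1142} \approx 247.2$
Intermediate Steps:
$X{\left(h,L \right)} = \frac{L + h}{2 h}$
$X{\left(571,-340 \right)} + z{\left(-680,247 \right)} = \frac{-340 + 571}{2 \cdot 571} + 247 = \frac{1}{2} \cdot \frac{1}{571} \cdot 231 + 247 = \frac{231}{1142} + 247 = \frac{282305}{1142}$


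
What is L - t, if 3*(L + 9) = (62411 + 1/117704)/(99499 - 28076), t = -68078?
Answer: 156066290687299/2292756216 ≈ 68069.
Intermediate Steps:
L = -19966985549/2292756216 (L = -9 + ((62411 + 1/117704)/(99499 - 28076))/3 = -9 + ((62411 + 1/117704)/71423)/3 = -9 + ((7346024345/117704)*(1/71423))/3 = -9 + (⅓)*(667820395/764252072) = -9 + 667820395/2292756216 = -19966985549/2292756216 ≈ -8.7087)
L - t = -19966985549/2292756216 - 1*(-68078) = -19966985549/2292756216 + 68078 = 156066290687299/2292756216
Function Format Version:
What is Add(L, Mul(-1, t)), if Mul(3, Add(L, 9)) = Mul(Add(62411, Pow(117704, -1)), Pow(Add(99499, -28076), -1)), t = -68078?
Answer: Rational(156066290687299, 2292756216) ≈ 68069.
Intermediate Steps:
L = Rational(-19966985549, 2292756216) (L = Add(-9, Mul(Rational(1, 3), Mul(Add(62411, Pow(117704, -1)), Pow(Add(99499, -28076), -1)))) = Add(-9, Mul(Rational(1, 3), Mul(Add(62411, Rational(1, 117704)), Pow(71423, -1)))) = Add(-9, Mul(Rational(1, 3), Mul(Rational(7346024345, 117704), Rational(1, 71423)))) = Add(-9, Mul(Rational(1, 3), Rational(667820395, 764252072))) = Add(-9, Rational(667820395, 2292756216)) = Rational(-19966985549, 2292756216) ≈ -8.7087)
Add(L, Mul(-1, t)) = Add(Rational(-19966985549, 2292756216), Mul(-1, -68078)) = Add(Rational(-19966985549, 2292756216), 68078) = Rational(156066290687299, 2292756216)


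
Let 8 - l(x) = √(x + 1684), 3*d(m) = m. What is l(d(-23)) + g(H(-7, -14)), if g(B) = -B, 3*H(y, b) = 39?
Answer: -5 - √15087/3 ≈ -45.943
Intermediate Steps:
d(m) = m/3
H(y, b) = 13 (H(y, b) = (⅓)*39 = 13)
l(x) = 8 - √(1684 + x) (l(x) = 8 - √(x + 1684) = 8 - √(1684 + x))
l(d(-23)) + g(H(-7, -14)) = (8 - √(1684 + (⅓)*(-23))) - 1*13 = (8 - √(1684 - 23/3)) - 13 = (8 - √(5029/3)) - 13 = (8 - √15087/3) - 13 = -5 - √15087/3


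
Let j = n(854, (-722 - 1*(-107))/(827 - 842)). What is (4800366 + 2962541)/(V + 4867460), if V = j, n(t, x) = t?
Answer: 7762907/4868314 ≈ 1.5946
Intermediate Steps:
j = 854
V = 854
(4800366 + 2962541)/(V + 4867460) = (4800366 + 2962541)/(854 + 4867460) = 7762907/4868314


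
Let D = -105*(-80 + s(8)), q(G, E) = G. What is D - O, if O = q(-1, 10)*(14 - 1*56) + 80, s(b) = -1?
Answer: 8383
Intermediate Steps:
O = 122 (O = -(14 - 1*56) + 80 = -(14 - 56) + 80 = -1*(-42) + 80 = 42 + 80 = 122)
D = 8505 (D = -105*(-80 - 1) = -105*(-81) = 8505)
D - O = 8505 - 1*122 = 8505 - 122 = 8383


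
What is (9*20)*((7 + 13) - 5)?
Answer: 2700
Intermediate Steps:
(9*20)*((7 + 13) - 5) = 180*(20 - 5) = 180*15 = 2700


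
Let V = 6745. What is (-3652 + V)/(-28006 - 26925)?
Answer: -3093/54931 ≈ -0.056307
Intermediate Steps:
(-3652 + V)/(-28006 - 26925) = (-3652 + 6745)/(-28006 - 26925) = 3093/(-54931) = 3093*(-1/54931) = -3093/54931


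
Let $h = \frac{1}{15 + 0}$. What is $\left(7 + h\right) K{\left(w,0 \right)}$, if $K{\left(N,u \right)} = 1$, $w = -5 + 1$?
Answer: $\frac{106}{15} \approx 7.0667$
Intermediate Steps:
$w = -4$
$h = \frac{1}{15} \approx 0.066667$
$\left(7 + h\right) K{\left(w,0 \right)} = \left(7 + \frac{1}{15}\right) 1 = \frac{106}{15} \cdot 1 = \frac{106}{15}$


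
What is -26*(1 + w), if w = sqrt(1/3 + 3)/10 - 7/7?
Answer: -13*sqrt(30)/15 ≈ -4.7469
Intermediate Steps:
w = -1 + sqrt(30)/30 (w = sqrt(1/3 + 3)*(1/10) - 7*1/7 = sqrt(10/3)*(1/10) - 1 = (sqrt(30)/3)*(1/10) - 1 = sqrt(30)/30 - 1 = -1 + sqrt(30)/30 ≈ -0.81743)
-26*(1 + w) = -26*(1 + (-1 + sqrt(30)/30)) = -13*sqrt(30)/15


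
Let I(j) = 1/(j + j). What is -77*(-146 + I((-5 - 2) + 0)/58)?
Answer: 1304083/116 ≈ 11242.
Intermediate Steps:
I(j) = 1/(2*j)
-77*(-146 + I((-5 - 2) + 0)/58) = -77*(-146 + (1/(2*((-5 - 2) + 0)))/58) = -77*(-146 + (1/(2*(-7 + 0)))*(1/58)) = -77*(-146 + ((½)/(-7))*(1/58)) = -77*(-146 + ((½)*(-⅐))*(1/58)) = -77*(-146 - 1/14*1/58) = -77*(-146 - 1/812) = -77*(-118553/812) = 1304083/116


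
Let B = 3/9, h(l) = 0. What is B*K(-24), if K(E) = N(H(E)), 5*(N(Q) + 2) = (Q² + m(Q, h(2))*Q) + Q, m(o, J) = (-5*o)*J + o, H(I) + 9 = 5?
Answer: 6/5 ≈ 1.2000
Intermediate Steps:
H(I) = -4 (H(I) = -9 + 5 = -4)
m(o, J) = o - 5*J*o (m(o, J) = -5*J*o + o = o - 5*J*o)
B = ⅓ (B = 3*(⅑) = ⅓ ≈ 0.33333)
N(Q) = -2 + Q/5 + 2*Q²/5 (N(Q) = -2 + ((Q² + (Q*(1 - 5*0))*Q) + Q)/5 = -2 + ((Q² + (Q*(1 + 0))*Q) + Q)/5 = -2 + ((Q² + (Q*1)*Q) + Q)/5 = -2 + ((Q² + Q*Q) + Q)/5 = -2 + ((Q² + Q²) + Q)/5 = -2 + (2*Q² + Q)/5 = -2 + (Q + 2*Q²)/5 = -2 + (Q/5 + 2*Q²/5) = -2 + Q/5 + 2*Q²/5)
K(E) = 18/5 (K(E) = -2 + (⅕)*(-4) + (⅖)*(-4)² = -2 - ⅘ + (⅖)*16 = -2 - ⅘ + 32/5 = 18/5)
B*K(-24) = (⅓)*(18/5) = 6/5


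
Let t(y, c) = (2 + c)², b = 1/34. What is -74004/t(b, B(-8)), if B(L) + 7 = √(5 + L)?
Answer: -74004/(5 - I*√3)² ≈ -2076.6 - 1634.9*I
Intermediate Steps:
b = 1/34 ≈ 0.029412
B(L) = -7 + √(5 + L)
-74004/t(b, B(-8)) = -74004/(2 + (-7 + √(5 - 8)))² = -74004/(2 + (-7 + √(-3)))² = -74004/(2 + (-7 + I*√3))² = -74004/(-5 + I*√3)²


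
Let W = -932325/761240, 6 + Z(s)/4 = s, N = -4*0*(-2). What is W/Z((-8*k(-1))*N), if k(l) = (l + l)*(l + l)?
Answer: 62155/1217984 ≈ 0.051031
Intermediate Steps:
k(l) = 4*l² (k(l) = (2*l)*(2*l) = 4*l²)
N = 0 (N = 0*(-2) = 0)
Z(s) = -24 + 4*s
W = -186465/152248 (W = -932325/761240 = -1*186465/152248 = -186465/152248 ≈ -1.2247)
W/Z((-8*k(-1))*N) = -186465/(152248*(-24 + 4*(-32*(-1)²*0))) = -186465/(152248*(-24 + 4*(-32*0))) = -186465/(152248*(-24 + 4*0)) = -186465/(152248*(-24 + 0)) = -186465/152248/(-24) = -186465/152248*(-1/24) = 62155/1217984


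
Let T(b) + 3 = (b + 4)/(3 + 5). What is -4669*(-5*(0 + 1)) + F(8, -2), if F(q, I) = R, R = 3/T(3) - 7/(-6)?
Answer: 2381165/102 ≈ 23345.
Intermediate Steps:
T(b) = -5/2 + b/8 (T(b) = -3 + (b + 4)/(3 + 5) = -3 + (4 + b)/8 = -3 + (4 + b)*(⅛) = -3 + (½ + b/8) = -5/2 + b/8)
R = -25/102 (R = 3/(-5/2 + (⅛)*3) - 7/(-6) = 3/(-5/2 + 3/8) - 7*(-⅙) = 3/(-17/8) + 7/6 = 3*(-8/17) + 7/6 = -24/17 + 7/6 = -25/102 ≈ -0.24510)
F(q, I) = -25/102
-4669*(-5*(0 + 1)) + F(8, -2) = -4669*(-5*(0 + 1)) - 25/102 = -4669*(-5*1) - 25/102 = -4669*(-5) - 25/102 = -203*(-115) - 25/102 = 23345 - 25/102 = 2381165/102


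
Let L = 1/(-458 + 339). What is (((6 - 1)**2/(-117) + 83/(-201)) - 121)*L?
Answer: 953431/932841 ≈ 1.0221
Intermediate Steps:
L = -1/119 (L = 1/(-119) = -1/119 ≈ -0.0084034)
(((6 - 1)**2/(-117) + 83/(-201)) - 121)*L = (((6 - 1)**2/(-117) + 83/(-201)) - 121)*(-1/119) = ((5**2*(-1/117) + 83*(-1/201)) - 121)*(-1/119) = ((25*(-1/117) - 83/201) - 121)*(-1/119) = ((-25/117 - 83/201) - 121)*(-1/119) = (-4912/7839 - 121)*(-1/119) = -953431/7839*(-1/119) = 953431/932841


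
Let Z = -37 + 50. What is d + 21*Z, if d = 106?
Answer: 379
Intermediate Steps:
Z = 13
d + 21*Z = 106 + 21*13 = 106 + 273 = 379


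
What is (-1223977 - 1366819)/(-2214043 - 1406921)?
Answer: 647699/905241 ≈ 0.71550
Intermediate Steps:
(-1223977 - 1366819)/(-2214043 - 1406921) = -2590796/(-3620964) = -2590796*(-1/3620964) = 647699/905241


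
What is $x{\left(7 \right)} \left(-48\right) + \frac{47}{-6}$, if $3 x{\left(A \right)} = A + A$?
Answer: $- \frac{1391}{6} \approx -231.83$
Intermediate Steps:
$x{\left(A \right)} = \frac{2 A}{3}$ ($x{\left(A \right)} = \frac{A + A}{3} = \frac{2 A}{3}$)
$x{\left(7 \right)} \left(-48\right) + \frac{47}{-6} = \frac{2}{3} \cdot 7 \left(-48\right) + \frac{47}{-6} = \frac{14}{3} \left(-48\right) + 47 \left(- \frac{1}{6}\right) = -224 - \frac{47}{6} = - \frac{1391}{6}$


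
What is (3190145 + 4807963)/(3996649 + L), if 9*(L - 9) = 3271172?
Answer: 35991486/19620547 ≈ 1.8344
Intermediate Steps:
L = 3271253/9 (L = 9 + (⅑)*3271172 = 9 + 3271172/9 = 3271253/9 ≈ 3.6347e+5)
(3190145 + 4807963)/(3996649 + L) = (3190145 + 4807963)/(3996649 + 3271253/9) = 7998108/(39241094/9) = 7998108*(9/39241094) = 35991486/19620547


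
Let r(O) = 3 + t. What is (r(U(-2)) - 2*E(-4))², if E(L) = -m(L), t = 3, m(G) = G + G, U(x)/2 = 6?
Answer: 100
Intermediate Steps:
U(x) = 12 (U(x) = 2*6 = 12)
m(G) = 2*G
E(L) = -2*L
r(O) = 6 (r(O) = 3 + 3 = 6)
(r(U(-2)) - 2*E(-4))² = (6 - (-4)*(-4))² = (6 - 2*8)² = (6 - 16)² = (-10)² = 100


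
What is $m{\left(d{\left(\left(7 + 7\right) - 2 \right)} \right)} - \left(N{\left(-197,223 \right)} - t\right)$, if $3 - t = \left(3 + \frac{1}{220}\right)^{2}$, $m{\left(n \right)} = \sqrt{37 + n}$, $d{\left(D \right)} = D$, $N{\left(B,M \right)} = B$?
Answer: $\frac{9581879}{48400} \approx 197.97$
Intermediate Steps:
$t = - \frac{291721}{48400}$ ($t = 3 - \left(3 + \frac{1}{220}\right)^{2} = 3 - \left(\frac{661}{220}\right)^{2} = 3 - \frac{436921}{48400} = - \frac{291721}{48400} \approx -6.0273$)
$m{\left(d{\left(\left(7 + 7\right) - 2 \right)} \right)} - \left(N{\left(-197,223 \right)} - t\right) = \sqrt{37 + \left(\left(7 + 7\right) - 2\right)} - \left(-197 - - \frac{291721}{48400}\right) = \sqrt{37 + \left(14 - 2\right)} - \left(-197 + \frac{291721}{48400}\right) = \sqrt{37 + 12} - - \frac{9243079}{48400} = \sqrt{49} + \frac{9243079}{48400} = 7 + \frac{9243079}{48400} = \frac{9581879}{48400}$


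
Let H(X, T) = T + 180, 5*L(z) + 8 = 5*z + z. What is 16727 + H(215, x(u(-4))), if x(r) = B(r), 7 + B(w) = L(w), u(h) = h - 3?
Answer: 16890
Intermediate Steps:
u(h) = -3 + h
L(z) = -8/5 + 6*z/5 (L(z) = -8/5 + (5*z + z)/5 = -8/5 + (6*z)/5 = -8/5 + 6*z/5)
B(w) = -43/5 + 6*w/5 (B(w) = -7 + (-8/5 + 6*w/5) = -43/5 + 6*w/5)
x(r) = -43/5 + 6*r/5
H(X, T) = 180 + T
16727 + H(215, x(u(-4))) = 16727 + (180 + (-43/5 + 6*(-3 - 4)/5)) = 16727 + (180 + (-43/5 + (6/5)*(-7))) = 16727 + (180 + (-43/5 - 42/5)) = 16727 + (180 - 17) = 16727 + 163 = 16890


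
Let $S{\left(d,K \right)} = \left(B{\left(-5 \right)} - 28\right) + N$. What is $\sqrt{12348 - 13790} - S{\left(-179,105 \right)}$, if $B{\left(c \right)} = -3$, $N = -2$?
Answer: $33 + i \sqrt{1442} \approx 33.0 + 37.974 i$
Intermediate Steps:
$S{\left(d,K \right)} = -33$ ($S{\left(d,K \right)} = \left(-3 - 28\right) - 2 = -31 - 2 = -33$)
$\sqrt{12348 - 13790} - S{\left(-179,105 \right)} = \sqrt{12348 - 13790} - -33 = \sqrt{-1442} + 33 = i \sqrt{1442} + 33 = 33 + i \sqrt{1442}$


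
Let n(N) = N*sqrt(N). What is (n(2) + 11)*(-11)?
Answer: -121 - 22*sqrt(2) ≈ -152.11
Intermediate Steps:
n(N) = N**(3/2)
(n(2) + 11)*(-11) = (2**(3/2) + 11)*(-11) = (2*sqrt(2) + 11)*(-11) = (11 + 2*sqrt(2))*(-11) = -121 - 22*sqrt(2)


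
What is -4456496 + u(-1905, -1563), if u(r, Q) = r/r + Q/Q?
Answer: -4456494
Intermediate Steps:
u(r, Q) = 2 (u(r, Q) = 1 + 1 = 2)
-4456496 + u(-1905, -1563) = -4456496 + 2 = -4456494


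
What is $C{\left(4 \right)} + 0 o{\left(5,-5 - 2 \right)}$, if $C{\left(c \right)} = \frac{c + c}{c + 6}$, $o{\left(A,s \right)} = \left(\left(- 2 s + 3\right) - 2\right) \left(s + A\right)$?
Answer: $\frac{4}{5} \approx 0.8$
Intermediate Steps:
$o{\left(A,s \right)} = \left(1 - 2 s\right) \left(A + s\right)$ ($o{\left(A,s \right)} = \left(\left(3 - 2 s\right) - 2\right) \left(A + s\right) = \left(1 - 2 s\right) \left(A + s\right)$)
$C{\left(c \right)} = \frac{2 c}{6 + c}$
$C{\left(4 \right)} + 0 o{\left(5,-5 - 2 \right)} = 2 \cdot 4 \frac{1}{6 + 4} + 0 \left(5 - 7 - 2 \left(-5 - 2\right)^{2} - 10 \left(-5 - 2\right)\right) = 2 \cdot 4 \cdot \frac{1}{10} + 0 \left(5 - 7 - 2 \left(-5 - 2\right)^{2} - 10 \left(-5 - 2\right)\right) = 2 \cdot 4 \cdot \frac{1}{10} + 0 \left(5 - 7 - 2 \left(-7\right)^{2} - 10 \left(-7\right)\right) = \frac{4}{5} + 0 \left(5 - 7 - 98 + 70\right) = \frac{4}{5} + 0 \left(-30\right) = \frac{4}{5} + 0 = \frac{4}{5}$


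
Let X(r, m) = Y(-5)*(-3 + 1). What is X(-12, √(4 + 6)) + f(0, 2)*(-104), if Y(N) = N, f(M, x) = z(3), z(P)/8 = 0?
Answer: 10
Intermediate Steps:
z(P) = 0 (z(P) = 8*0 = 0)
f(M, x) = 0
X(r, m) = 10 (X(r, m) = -5*(-3 + 1) = -5*(-2) = 10)
X(-12, √(4 + 6)) + f(0, 2)*(-104) = 10 + 0*(-104) = 10 + 0 = 10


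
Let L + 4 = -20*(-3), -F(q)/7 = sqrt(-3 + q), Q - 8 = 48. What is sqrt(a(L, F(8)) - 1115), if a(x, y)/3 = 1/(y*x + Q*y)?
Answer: sqrt(-21854000 - 15*sqrt(5))/140 ≈ 33.392*I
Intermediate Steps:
Q = 56 (Q = 8 + 48 = 56)
F(q) = -7*sqrt(-3 + q)
L = 56 (L = -4 - 20*(-3) = -4 + 60 = 56)
a(x, y) = 3/(56*y + x*y) (a(x, y) = 3/(y*x + 56*y) = 3/(x*y + 56*y) = 3/(56*y + x*y))
sqrt(a(L, F(8)) - 1115) = sqrt(3/(((-7*sqrt(-3 + 8)))*(56 + 56)) - 1115) = sqrt(3/(-7*sqrt(5)*112) - 1115) = sqrt(3*(-sqrt(5)/35)*(1/112) - 1115) = sqrt(-3*sqrt(5)/3920 - 1115) = sqrt(-1115 - 3*sqrt(5)/3920)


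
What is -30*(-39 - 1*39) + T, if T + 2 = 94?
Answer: 2432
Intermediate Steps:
T = 92 (T = -2 + 94 = 92)
-30*(-39 - 1*39) + T = -30*(-39 - 1*39) + 92 = -30*(-39 - 39) + 92 = -30*(-78) + 92 = 2340 + 92 = 2432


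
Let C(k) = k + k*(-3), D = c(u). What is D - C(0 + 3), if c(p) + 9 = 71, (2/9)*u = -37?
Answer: 68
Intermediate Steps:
u = -333/2 (u = (9/2)*(-37) = -333/2 ≈ -166.50)
c(p) = 62 (c(p) = -9 + 71 = 62)
D = 62
C(k) = -2*k (C(k) = k - 3*k = -2*k)
D - C(0 + 3) = 62 - (-2)*(0 + 3) = 62 - (-2)*3 = 62 - 1*(-6) = 62 + 6 = 68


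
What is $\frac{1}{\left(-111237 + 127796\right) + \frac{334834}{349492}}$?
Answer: $\frac{174746}{2893786431} \approx 6.0387 \cdot 10^{-5}$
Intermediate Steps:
$\frac{1}{\left(-111237 + 127796\right) + \frac{334834}{349492}} = \frac{1}{16559 + 334834 \cdot \frac{1}{349492}} = \frac{1}{16559 + \frac{167417}{174746}} = \frac{1}{\frac{2893786431}{174746}} = \frac{174746}{2893786431}$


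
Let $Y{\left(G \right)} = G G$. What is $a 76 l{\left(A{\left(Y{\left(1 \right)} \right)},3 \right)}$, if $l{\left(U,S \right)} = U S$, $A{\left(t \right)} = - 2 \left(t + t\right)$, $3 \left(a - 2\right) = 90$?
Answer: $-29184$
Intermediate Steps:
$a = 32$ ($a = 2 + \frac{1}{3} \cdot 90 = 2 + 30 = 32$)
$Y{\left(G \right)} = G^{2}$
$A{\left(t \right)} = - 4 t$ ($A{\left(t \right)} = - 2 \cdot 2 t = - 4 t$)
$l{\left(U,S \right)} = S U$
$a 76 l{\left(A{\left(Y{\left(1 \right)} \right)},3 \right)} = 32 \cdot 76 \cdot 3 \left(- 4 \cdot 1^{2}\right) = 2432 \cdot 3 \left(\left(-4\right) 1\right) = 2432 \cdot 3 \left(-4\right) = 2432 \left(-12\right) = -29184$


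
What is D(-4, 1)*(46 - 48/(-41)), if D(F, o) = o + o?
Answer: 3868/41 ≈ 94.341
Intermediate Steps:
D(F, o) = 2*o
D(-4, 1)*(46 - 48/(-41)) = (2*1)*(46 - 48/(-41)) = 2*(46 - 48*(-1/41)) = 2*(46 + 48/41) = 2*(1934/41) = 3868/41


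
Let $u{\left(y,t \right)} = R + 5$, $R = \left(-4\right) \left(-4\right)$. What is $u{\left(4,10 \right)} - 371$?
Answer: $-350$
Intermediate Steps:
$R = 16$
$u{\left(y,t \right)} = 21$ ($u{\left(y,t \right)} = 16 + 5 = 21$)
$u{\left(4,10 \right)} - 371 = 21 - 371 = -350$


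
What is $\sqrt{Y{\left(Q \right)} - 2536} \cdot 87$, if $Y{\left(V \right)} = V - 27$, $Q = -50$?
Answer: $87 i \sqrt{2613} \approx 4447.2 i$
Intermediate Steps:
$Y{\left(V \right)} = -27 + V$ ($Y{\left(V \right)} = V - 27 = -27 + V$)
$\sqrt{Y{\left(Q \right)} - 2536} \cdot 87 = \sqrt{\left(-27 - 50\right) - 2536} \cdot 87 = \sqrt{-77 - 2536} \cdot 87 = \sqrt{-2613} \cdot 87 = i \sqrt{2613} \cdot 87 = 87 i \sqrt{2613}$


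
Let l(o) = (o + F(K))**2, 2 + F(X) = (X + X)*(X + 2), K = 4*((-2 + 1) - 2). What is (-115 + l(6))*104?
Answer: 6179784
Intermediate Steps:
K = -12 (K = 4*(-1 - 2) = 4*(-3) = -12)
F(X) = -2 + 2*X*(2 + X) (F(X) = -2 + (X + X)*(X + 2) = -2 + (2*X)*(2 + X) = -2 + 2*X*(2 + X))
l(o) = (238 + o)**2 (l(o) = (o + (-2 + 2*(-12)**2 + 4*(-12)))**2 = (o + (-2 + 2*144 - 48))**2 = (o + (-2 + 288 - 48))**2 = (o + 238)**2 = (238 + o)**2)
(-115 + l(6))*104 = (-115 + (238 + 6)**2)*104 = (-115 + 244**2)*104 = (-115 + 59536)*104 = 59421*104 = 6179784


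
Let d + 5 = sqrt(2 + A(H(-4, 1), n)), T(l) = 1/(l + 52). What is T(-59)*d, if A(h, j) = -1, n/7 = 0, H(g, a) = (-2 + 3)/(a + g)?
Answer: 4/7 ≈ 0.57143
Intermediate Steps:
H(g, a) = 1/(a + g)
n = 0 (n = 7*0 = 0)
T(l) = 1/(52 + l)
d = -4 (d = -5 + sqrt(2 - 1) = -5 + sqrt(1) = -5 + 1 = -4)
T(-59)*d = -4/(52 - 59) = -4/(-7) = -1/7*(-4) = 4/7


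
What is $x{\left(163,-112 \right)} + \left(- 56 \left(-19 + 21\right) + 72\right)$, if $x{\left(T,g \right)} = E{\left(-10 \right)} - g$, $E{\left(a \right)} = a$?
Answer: $62$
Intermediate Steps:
$x{\left(T,g \right)} = -10 - g$
$x{\left(163,-112 \right)} + \left(- 56 \left(-19 + 21\right) + 72\right) = \left(-10 - -112\right) + \left(- 56 \left(-19 + 21\right) + 72\right) = \left(-10 + 112\right) + \left(\left(-56\right) 2 + 72\right) = 102 + \left(-112 + 72\right) = 102 - 40 = 62$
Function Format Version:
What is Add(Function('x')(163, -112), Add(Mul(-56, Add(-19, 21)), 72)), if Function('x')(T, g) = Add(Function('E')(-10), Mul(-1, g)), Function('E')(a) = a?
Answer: 62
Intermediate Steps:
Function('x')(T, g) = Add(-10, Mul(-1, g))
Add(Function('x')(163, -112), Add(Mul(-56, Add(-19, 21)), 72)) = Add(Add(-10, Mul(-1, -112)), Add(Mul(-56, Add(-19, 21)), 72)) = Add(Add(-10, 112), Add(Mul(-56, 2), 72)) = Add(102, Add(-112, 72)) = Add(102, -40) = 62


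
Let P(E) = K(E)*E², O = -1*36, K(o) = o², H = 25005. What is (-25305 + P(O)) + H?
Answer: 1679316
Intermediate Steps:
O = -36
P(E) = E⁴ (P(E) = E²*E² = E⁴)
(-25305 + P(O)) + H = (-25305 + (-36)⁴) + 25005 = (-25305 + 1679616) + 25005 = 1654311 + 25005 = 1679316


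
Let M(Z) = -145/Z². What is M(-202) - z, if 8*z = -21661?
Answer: 220963571/81608 ≈ 2707.6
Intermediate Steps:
z = -21661/8 (z = (⅛)*(-21661) = -21661/8 ≈ -2707.6)
M(Z) = -145/Z²
M(-202) - z = -145/(-202)² - 1*(-21661/8) = -145*1/40804 + 21661/8 = -145/40804 + 21661/8 = 220963571/81608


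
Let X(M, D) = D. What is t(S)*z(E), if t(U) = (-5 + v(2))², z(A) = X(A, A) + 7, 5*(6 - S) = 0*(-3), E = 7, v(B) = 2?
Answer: 126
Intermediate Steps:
S = 6 (S = 6 - 0*(-3) = 6 - ⅕*0 = 6 + 0 = 6)
z(A) = 7 + A (z(A) = A + 7 = 7 + A)
t(U) = 9 (t(U) = (-5 + 2)² = (-3)² = 9)
t(S)*z(E) = 9*(7 + 7) = 9*14 = 126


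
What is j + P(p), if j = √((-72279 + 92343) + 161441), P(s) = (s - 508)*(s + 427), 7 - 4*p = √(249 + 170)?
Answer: -434057/2 + √181505 + 155*√419/8 ≈ -2.1621e+5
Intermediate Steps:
p = 7/4 - √419/4 (p = 7/4 - √(249 + 170)/4 = 7/4 - √419/4 ≈ -3.3674)
P(s) = (-508 + s)*(427 + s)
j = √181505 (j = √(20064 + 161441) = √181505 ≈ 426.03)
j + P(p) = √181505 + (-216916 + (7/4 - √419/4)² - 81*(7/4 - √419/4)) = √181505 + (-216916 + (7/4 - √419/4)² + (-567/4 + 81*√419/4)) = √181505 + (-868231/4 + (7/4 - √419/4)² + 81*√419/4) = -868231/4 + √181505 + (7/4 - √419/4)² + 81*√419/4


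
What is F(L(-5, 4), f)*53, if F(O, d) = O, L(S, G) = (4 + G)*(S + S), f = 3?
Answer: -4240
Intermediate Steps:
L(S, G) = 2*S*(4 + G) (L(S, G) = (4 + G)*(2*S) = 2*S*(4 + G))
F(L(-5, 4), f)*53 = (2*(-5)*(4 + 4))*53 = (2*(-5)*8)*53 = -80*53 = -4240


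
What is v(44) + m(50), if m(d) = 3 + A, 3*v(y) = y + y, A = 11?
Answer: 130/3 ≈ 43.333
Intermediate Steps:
v(y) = 2*y/3 (v(y) = (y + y)/3 = (2*y)/3 = 2*y/3)
m(d) = 14 (m(d) = 3 + 11 = 14)
v(44) + m(50) = (⅔)*44 + 14 = 88/3 + 14 = 130/3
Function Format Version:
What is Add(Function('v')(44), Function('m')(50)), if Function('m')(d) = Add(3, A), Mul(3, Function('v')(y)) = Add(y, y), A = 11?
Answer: Rational(130, 3) ≈ 43.333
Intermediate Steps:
Function('v')(y) = Mul(Rational(2, 3), y) (Function('v')(y) = Mul(Rational(1, 3), Add(y, y)) = Mul(Rational(1, 3), Mul(2, y)) = Mul(Rational(2, 3), y))
Function('m')(d) = 14 (Function('m')(d) = Add(3, 11) = 14)
Add(Function('v')(44), Function('m')(50)) = Add(Mul(Rational(2, 3), 44), 14) = Add(Rational(88, 3), 14) = Rational(130, 3)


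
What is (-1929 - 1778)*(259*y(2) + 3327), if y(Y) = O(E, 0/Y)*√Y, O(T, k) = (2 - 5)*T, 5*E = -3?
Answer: -12333189 - 8641017*√2/5 ≈ -1.4777e+7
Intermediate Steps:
E = -⅗ (E = (⅕)*(-3) = -⅗ ≈ -0.60000)
O(T, k) = -3*T
y(Y) = 9*√Y/5 (y(Y) = (-3*(-⅗))*√Y = 9*√Y/5)
(-1929 - 1778)*(259*y(2) + 3327) = (-1929 - 1778)*(259*(9*√2/5) + 3327) = -3707*(2331*√2/5 + 3327) = -3707*(3327 + 2331*√2/5) = -12333189 - 8641017*√2/5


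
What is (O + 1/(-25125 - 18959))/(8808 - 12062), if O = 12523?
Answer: -552063931/143449336 ≈ -3.8485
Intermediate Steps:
(O + 1/(-25125 - 18959))/(8808 - 12062) = (12523 + 1/(-25125 - 18959))/(8808 - 12062) = (12523 + 1/(-44084))/(-3254) = (12523 - 1/44084)*(-1/3254) = (552063931/44084)*(-1/3254) = -552063931/143449336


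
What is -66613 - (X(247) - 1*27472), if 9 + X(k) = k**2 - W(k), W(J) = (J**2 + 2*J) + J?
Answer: -38391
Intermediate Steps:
W(J) = J**2 + 3*J
X(k) = -9 + k**2 - k*(3 + k) (X(k) = -9 + (k**2 - k*(3 + k)) = -9 + k**2 - k*(3 + k))
-66613 - (X(247) - 1*27472) = -66613 - ((-9 - 3*247) - 1*27472) = -66613 - ((-9 - 741) - 27472) = -66613 - (-750 - 27472) = -66613 - 1*(-28222) = -66613 + 28222 = -38391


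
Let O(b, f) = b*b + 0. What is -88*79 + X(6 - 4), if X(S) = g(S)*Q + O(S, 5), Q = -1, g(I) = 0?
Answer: -6948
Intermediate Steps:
O(b, f) = b² (O(b, f) = b² + 0 = b²)
X(S) = S² (X(S) = 0*(-1) + S² = 0 + S² = S²)
-88*79 + X(6 - 4) = -88*79 + (6 - 4)² = -6952 + 2² = -6952 + 4 = -6948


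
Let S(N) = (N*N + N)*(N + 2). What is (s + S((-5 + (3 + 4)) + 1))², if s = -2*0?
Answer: 3600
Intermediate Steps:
s = 0
S(N) = (2 + N)*(N + N²) (S(N) = (N² + N)*(2 + N) = (N + N²)*(2 + N) = (2 + N)*(N + N²))
(s + S((-5 + (3 + 4)) + 1))² = (0 + ((-5 + (3 + 4)) + 1)*(2 + ((-5 + (3 + 4)) + 1)² + 3*((-5 + (3 + 4)) + 1)))² = (0 + ((-5 + 7) + 1)*(2 + ((-5 + 7) + 1)² + 3*((-5 + 7) + 1)))² = (0 + (2 + 1)*(2 + (2 + 1)² + 3*(2 + 1)))² = (0 + 3*(2 + 3² + 3*3))² = (0 + 3*(2 + 9 + 9))² = (0 + 3*20)² = (0 + 60)² = 60² = 3600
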